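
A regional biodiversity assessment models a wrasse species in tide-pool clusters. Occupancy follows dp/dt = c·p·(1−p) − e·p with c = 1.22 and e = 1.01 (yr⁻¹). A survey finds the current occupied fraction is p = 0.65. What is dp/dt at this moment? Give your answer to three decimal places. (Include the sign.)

-0.379

Colonization term: c·p·(1−p) = 1.22×0.65×0.3500 = 0.27755.
Extinction term: e·p = 0.65650.
dp/dt = 0.27755 − 0.65650 = -0.37895.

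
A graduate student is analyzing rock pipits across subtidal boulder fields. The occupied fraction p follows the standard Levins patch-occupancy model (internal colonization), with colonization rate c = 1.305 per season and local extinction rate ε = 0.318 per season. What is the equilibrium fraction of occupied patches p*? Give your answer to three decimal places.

At equilibrium, colonization balances extinction: c·p*·(1−p*) = ε·p*.
So p* = 1 − ε/c = 1 − 0.318/1.305 = 1 − 0.2437 = 0.7563.

0.756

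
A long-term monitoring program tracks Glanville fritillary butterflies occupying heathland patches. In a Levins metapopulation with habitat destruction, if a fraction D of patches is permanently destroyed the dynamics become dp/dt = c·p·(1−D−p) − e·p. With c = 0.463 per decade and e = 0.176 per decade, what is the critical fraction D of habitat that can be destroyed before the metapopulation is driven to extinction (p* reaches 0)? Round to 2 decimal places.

0.62

The nontrivial equilibrium is p* = (1−D) − e/c; extinction occurs when this hits zero.
So D_crit = 1 − e/c = 1 − 0.176/0.463 = 1 − 0.3801 = 0.6199.
This equals the undisturbed p*, a classic result of Lande's extension.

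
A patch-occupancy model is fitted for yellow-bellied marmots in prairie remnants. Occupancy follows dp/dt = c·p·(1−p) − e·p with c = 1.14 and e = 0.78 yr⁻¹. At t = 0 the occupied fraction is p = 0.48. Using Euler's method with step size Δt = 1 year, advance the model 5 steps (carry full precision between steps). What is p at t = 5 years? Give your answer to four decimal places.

0.3251

Update rule: p ← p + [c·p·(1−p) − e·p]·Δt with Δt = 1.
p: 0.48000 → 0.39014  (Δp = -0.08986)
p: 0.39014 → 0.35707  (Δp = -0.03307)
p: 0.35707 → 0.34027  (Δp = -0.01681)
p: 0.34027 → 0.33077  (Δp = -0.00950)
p: 0.33077 → 0.32512  (Δp = -0.00565)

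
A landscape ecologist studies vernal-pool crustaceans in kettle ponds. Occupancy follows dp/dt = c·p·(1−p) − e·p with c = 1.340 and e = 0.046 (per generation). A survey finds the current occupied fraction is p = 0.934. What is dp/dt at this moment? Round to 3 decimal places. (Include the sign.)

Colonization term: c·p·(1−p) = 1.340×0.934×0.0660 = 0.08260.
Extinction term: e·p = 0.04296.
dp/dt = 0.08260 − 0.04296 = 0.03964.

0.040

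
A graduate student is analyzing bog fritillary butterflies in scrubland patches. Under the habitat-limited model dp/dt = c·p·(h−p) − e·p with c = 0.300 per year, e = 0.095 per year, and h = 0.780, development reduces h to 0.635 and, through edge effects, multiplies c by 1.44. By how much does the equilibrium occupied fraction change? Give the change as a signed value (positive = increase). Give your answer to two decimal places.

-0.05

Before: p* = h − e/c = 0.780 − 0.095/0.300 = 0.780 − 0.3167 = 0.4633.
After: c = 0.432, e = 0.095, h = 0.635; p* = 0.635 − 0.095/0.432 = 0.4151.
Δp* = 0.4151 − 0.4633 = -0.0482.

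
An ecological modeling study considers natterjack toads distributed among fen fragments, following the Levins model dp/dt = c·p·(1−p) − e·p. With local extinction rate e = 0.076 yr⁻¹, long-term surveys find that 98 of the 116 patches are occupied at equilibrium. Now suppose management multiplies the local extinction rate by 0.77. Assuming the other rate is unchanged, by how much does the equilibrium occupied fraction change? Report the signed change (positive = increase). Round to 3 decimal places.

Observed p* = 98/116 = 0.84483.
Balance c(1−p*) = e gives c = e/(1 − 0.84483) = 0.076/0.15517 = 0.48979.
New p* = 1 − e/c = 1 − 0.05852/0.48979 = 0.88052.
Δp* = 0.88052 − 0.84483 = +0.03569.

0.036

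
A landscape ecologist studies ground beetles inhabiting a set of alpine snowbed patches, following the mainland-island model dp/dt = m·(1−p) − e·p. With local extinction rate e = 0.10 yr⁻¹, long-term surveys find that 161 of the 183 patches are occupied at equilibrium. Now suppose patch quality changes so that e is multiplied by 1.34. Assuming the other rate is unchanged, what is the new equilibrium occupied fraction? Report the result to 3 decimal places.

0.845

Observed p* = 161/183 = 0.87978.
Balance m(1−p*) = e·p* gives m = e·p*/(1−p*) = 0.10×0.87978/0.12022 = 0.73181.
New p* = m/(m+e) = 0.73181/(0.73181+0.13400) = 0.84523.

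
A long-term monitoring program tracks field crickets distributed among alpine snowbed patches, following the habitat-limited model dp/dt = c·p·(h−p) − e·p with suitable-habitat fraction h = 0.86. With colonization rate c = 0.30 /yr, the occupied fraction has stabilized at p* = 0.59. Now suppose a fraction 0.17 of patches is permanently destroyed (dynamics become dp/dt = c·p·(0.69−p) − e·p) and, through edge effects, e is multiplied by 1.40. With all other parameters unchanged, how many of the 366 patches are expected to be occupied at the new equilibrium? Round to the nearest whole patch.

114

Balance c(h−p*) = e gives e = 0.30×(0.86 − 0.59000) = 0.08100.
New p* = 0.69 − e/c = 0.69 − 0.11340/0.30000 = 0.31200.
Expected occupied = 366 × 0.31200 = 114.19 ≈ 114.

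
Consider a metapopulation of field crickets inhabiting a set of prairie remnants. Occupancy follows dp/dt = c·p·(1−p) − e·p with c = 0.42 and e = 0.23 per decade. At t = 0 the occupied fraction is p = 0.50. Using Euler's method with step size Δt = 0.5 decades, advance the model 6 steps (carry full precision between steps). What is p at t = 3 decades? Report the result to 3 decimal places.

0.477

Update rule: p ← p + [c·p·(1−p) − e·p]·Δt with Δt = 0.5.
t = 0.5: p = 0.50000 + (-0.00500) = 0.49500
t = 1: p = 0.49500 + (-0.00443) = 0.49057
t = 1.5: p = 0.49057 + (-0.00393) = 0.48664
t = 2: p = 0.48664 + (-0.00350) = 0.48313
t = 2.5: p = 0.48313 + (-0.00312) = 0.48001
t = 3: p = 0.48001 + (-0.00279) = 0.47723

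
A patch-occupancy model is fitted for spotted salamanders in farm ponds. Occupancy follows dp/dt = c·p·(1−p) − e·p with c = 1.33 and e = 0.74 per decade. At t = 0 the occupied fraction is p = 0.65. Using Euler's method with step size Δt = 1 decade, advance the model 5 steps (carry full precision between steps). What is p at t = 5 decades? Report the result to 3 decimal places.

Update rule: p ← p + [c·p·(1−p) − e·p]·Δt with Δt = 1.
t = 1: p = 0.65000 + (-0.17843) = 0.47158
t = 2: p = 0.47158 + (-0.01754) = 0.45403
t = 3: p = 0.45403 + (-0.00630) = 0.44774
t = 4: p = 0.44774 + (-0.00246) = 0.44528
t = 5: p = 0.44528 + (-0.00099) = 0.44429

0.444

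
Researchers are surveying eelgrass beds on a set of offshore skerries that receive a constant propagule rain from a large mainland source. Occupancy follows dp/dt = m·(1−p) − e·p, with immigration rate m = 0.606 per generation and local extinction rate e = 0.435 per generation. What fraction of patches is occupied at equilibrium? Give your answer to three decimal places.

Setting dp/dt = 0: m − m·p* = e·p*, so m = (m+e)·p*.
p* = m/(m+e) = 0.606/(0.606+0.435) = 0.606/1.0410 = 0.5821.

0.582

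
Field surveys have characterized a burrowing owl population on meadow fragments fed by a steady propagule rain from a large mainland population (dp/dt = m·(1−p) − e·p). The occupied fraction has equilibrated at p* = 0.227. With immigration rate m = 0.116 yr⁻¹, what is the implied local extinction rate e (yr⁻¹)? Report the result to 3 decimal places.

At equilibrium m(1−p*) = e·p*, so e = m(1−p*)/p*.
e = 0.116 × 0.7730 / 0.227 = 0.3950.

0.395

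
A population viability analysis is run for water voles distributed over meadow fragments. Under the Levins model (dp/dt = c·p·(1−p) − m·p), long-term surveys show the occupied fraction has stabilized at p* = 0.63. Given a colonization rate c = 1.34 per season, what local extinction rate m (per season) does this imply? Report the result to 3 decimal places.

0.496

At equilibrium c(1−p*) = m.
m = 1.34 × (1 − 0.63) = 1.34 × 0.3700 = 0.4958.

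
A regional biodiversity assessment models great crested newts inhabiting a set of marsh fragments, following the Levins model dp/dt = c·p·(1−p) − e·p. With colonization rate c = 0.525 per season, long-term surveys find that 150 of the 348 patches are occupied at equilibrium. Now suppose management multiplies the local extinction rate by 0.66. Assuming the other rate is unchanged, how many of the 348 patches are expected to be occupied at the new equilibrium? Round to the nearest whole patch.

Observed p* = 150/348 = 0.43103.
Balance c(1−p*) = e gives e = 0.525×(1 − 0.43103) = 0.29871.
New p* = 1 − e/c = 1 − 0.19715/0.52500 = 0.62448.
Expected occupied = 348 × 0.62448 = 217.32 ≈ 217.

217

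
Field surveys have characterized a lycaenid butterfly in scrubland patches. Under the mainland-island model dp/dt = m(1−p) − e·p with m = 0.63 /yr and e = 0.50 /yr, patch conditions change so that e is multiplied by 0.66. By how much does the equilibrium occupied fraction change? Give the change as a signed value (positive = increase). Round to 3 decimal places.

Before: p* = 0.63/(0.63+0.50) = 0.5575.
After: m = 0.63, e = 0.33; p* = 0.63/0.9600 = 0.6562.
Δp* = 0.6562 − 0.5575 = +0.0987.

0.099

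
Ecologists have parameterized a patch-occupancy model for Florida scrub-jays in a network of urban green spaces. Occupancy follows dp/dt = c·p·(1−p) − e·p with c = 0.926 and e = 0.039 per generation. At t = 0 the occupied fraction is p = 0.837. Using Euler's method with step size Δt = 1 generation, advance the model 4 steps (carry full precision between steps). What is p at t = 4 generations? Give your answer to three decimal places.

0.958

Update rule: p ← p + [c·p·(1−p) − e·p]·Δt with Δt = 1.
p: 0.83700 → 0.93069  (Δp = +0.09369)
p: 0.93069 → 0.95413  (Δp = +0.02343)
p: 0.95413 → 0.95745  (Δp = +0.00332)
p: 0.95745 → 0.95783  (Δp = +0.00039)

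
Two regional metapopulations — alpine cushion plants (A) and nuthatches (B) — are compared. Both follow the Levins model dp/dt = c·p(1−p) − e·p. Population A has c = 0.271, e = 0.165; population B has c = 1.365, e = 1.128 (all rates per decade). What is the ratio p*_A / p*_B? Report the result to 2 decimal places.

A: p*_A = 1 − 0.165/0.271 = 0.3911.
B: p*_B = 1 − 1.128/1.365 = 0.1736.
p*_A / p*_B = 0.3911/0.1736 = 2.2528.

2.25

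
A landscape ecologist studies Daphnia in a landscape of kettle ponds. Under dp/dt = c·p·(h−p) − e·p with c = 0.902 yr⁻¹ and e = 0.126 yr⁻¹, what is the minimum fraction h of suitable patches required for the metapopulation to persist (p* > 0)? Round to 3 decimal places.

p* = h − e/c is positive only when h > e/c.
h_min = e/c = 0.126/0.902 = 0.1397.

0.140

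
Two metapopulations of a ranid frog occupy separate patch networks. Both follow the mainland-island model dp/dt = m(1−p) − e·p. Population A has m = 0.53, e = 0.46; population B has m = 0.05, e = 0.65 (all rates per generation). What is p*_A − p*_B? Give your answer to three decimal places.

0.464

A: p*_A = m/(m+e) = 0.53/0.9900 = 0.5354.
B: p*_B = 0.05/0.7000 = 0.0714.
p*_A − p*_B = 0.5354 − 0.0714 = 0.4639.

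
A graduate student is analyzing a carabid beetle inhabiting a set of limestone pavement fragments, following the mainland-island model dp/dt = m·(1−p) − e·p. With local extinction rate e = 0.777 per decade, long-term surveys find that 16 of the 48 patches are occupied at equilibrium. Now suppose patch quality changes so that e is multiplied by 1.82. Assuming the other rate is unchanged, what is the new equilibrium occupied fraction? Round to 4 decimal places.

Observed p* = 16/48 = 0.33333.
Balance m(1−p*) = e·p* gives m = e·p*/(1−p*) = 0.777×0.33333/0.66667 = 0.38849.
New p* = m/(m+e) = 0.38849/(0.38849+1.41414) = 0.21551.

0.2155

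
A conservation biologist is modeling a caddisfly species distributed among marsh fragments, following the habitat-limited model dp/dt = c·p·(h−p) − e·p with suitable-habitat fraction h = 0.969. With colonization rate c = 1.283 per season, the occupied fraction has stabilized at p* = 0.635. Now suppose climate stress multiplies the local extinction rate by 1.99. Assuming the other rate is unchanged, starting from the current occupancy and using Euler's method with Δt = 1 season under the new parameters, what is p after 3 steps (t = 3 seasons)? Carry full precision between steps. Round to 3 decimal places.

Balance c(h−p*) = e gives e = 1.283×(0.969 − 0.63500) = 0.42852.
Starting from p₀ = 0.63500; update p ← p + (dp/dt)·Δt with the new parameters.
step 1: Δp = -0.26939, p = 0.36561
step 2: Δp = -0.02874, p = 0.33687
step 3: Δp = -0.01406, p = 0.32281

0.323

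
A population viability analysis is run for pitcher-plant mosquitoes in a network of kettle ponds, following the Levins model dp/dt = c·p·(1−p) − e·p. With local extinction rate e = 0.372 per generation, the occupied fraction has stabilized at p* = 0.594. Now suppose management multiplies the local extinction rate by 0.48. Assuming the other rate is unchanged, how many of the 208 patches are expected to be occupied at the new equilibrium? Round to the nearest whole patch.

Balance c(1−p*) = e gives c = e/(1 − 0.59400) = 0.372/0.40600 = 0.91626.
New p* = 1 − e/c = 1 − 0.17856/0.91626 = 0.80512.
Expected occupied = 208 × 0.80512 = 167.46 ≈ 167.

167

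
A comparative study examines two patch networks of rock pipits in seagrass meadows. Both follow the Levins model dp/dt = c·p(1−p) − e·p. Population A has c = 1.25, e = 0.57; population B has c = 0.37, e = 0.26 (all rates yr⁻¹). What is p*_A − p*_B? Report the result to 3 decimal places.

0.247

A: p*_A = 1 − 0.57/1.25 = 0.5440.
B: p*_B = 1 − 0.26/0.37 = 0.2973.
p*_A − p*_B = 0.5440 − 0.2973 = 0.2467.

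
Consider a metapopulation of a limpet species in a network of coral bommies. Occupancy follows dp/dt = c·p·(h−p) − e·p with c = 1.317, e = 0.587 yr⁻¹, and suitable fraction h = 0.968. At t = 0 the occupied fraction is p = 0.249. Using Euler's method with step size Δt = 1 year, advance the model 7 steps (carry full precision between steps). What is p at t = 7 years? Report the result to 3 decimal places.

Update rule: p ← p + [c·p·(h−p) − e·p]·Δt with Δt = 1.
p: 0.24900 → 0.33862  (Δp = +0.08962)
p: 0.33862 → 0.42053  (Δp = +0.08191)
p: 0.42053 → 0.47689  (Δp = +0.05636)
p: 0.47689 → 0.50540  (Δp = +0.02851)
p: 0.50540 → 0.51664  (Δp = +0.01124)
p: 0.51664 → 0.52049  (Δp = +0.00384)
p: 0.52049 → 0.52172  (Δp = +0.00124)

0.522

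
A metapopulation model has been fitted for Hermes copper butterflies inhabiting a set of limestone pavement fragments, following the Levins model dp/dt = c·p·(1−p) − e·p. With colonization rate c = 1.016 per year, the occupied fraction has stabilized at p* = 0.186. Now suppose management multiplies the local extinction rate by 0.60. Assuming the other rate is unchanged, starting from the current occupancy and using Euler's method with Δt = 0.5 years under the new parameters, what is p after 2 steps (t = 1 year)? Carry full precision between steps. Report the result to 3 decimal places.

Balance c(1−p*) = e gives e = 1.016×(1 − 0.18600) = 0.82702.
Starting from p₀ = 0.18600; update p ← p + (dp/dt)·Δt with the new parameters.
t = 0.5: p = 0.18600 + (+0.03077) = 0.21677
t = 1: p = 0.21677 + (+0.03247) = 0.24923

0.249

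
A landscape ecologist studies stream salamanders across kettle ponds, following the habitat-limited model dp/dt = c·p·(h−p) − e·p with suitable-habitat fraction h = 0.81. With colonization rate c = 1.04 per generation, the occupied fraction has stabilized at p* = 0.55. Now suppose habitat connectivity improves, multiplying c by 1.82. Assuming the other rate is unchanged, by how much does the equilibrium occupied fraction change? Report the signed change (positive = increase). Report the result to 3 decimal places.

Balance c(h−p*) = e gives e = 1.04×(0.81 − 0.55000) = 0.27040.
New p* = 0.81 − e/c = 0.81 − 0.27040/1.89280 = 0.66714.
Δp* = 0.66714 − 0.55000 = +0.11714.

0.117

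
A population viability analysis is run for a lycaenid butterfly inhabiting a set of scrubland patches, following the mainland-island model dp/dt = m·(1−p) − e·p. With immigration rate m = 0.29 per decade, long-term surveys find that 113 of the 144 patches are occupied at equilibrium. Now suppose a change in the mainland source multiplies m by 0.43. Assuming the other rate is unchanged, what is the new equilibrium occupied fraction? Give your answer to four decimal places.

0.6105

Observed p* = 113/144 = 0.78472.
Balance m(1−p*) = e·p* gives e = m(1−p*)/p* = 0.29×0.21528/0.78472 = 0.07956.
New p* = m/(m+e) = 0.12470/(0.12470+0.07956) = 0.61050.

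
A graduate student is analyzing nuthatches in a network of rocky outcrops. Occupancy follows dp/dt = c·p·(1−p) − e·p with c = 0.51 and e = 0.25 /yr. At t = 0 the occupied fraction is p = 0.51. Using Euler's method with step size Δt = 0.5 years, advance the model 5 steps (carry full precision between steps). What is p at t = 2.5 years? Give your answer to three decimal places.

Update rule: p ← p + [c·p·(1−p) − e·p]·Δt with Δt = 0.5.
p: 0.51000 → 0.50997  (Δp = -0.00003)
p: 0.50997 → 0.50995  (Δp = -0.00002)
p: 0.50995 → 0.50993  (Δp = -0.00002)
p: 0.50993 → 0.50992  (Δp = -0.00002)
p: 0.50992 → 0.50990  (Δp = -0.00001)

0.510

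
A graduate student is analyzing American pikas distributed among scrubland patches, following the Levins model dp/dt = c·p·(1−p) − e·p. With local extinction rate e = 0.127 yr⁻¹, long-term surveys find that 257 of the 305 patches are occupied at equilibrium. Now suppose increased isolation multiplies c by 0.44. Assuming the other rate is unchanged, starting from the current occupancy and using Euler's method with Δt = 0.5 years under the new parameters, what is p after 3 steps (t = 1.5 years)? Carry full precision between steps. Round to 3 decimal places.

0.768

Observed p* = 257/305 = 0.84262.
Balance c(1−p*) = e gives c = e/(1 − 0.84262) = 0.127/0.15738 = 0.80698.
Starting from p₀ = 0.84262; update p ← p + (dp/dt)·Δt with the new parameters.
p: 0.84262 → 0.81266  (Δp = -0.02996)
p: 0.81266 → 0.78808  (Δp = -0.02458)
p: 0.78808 → 0.76769  (Δp = -0.02039)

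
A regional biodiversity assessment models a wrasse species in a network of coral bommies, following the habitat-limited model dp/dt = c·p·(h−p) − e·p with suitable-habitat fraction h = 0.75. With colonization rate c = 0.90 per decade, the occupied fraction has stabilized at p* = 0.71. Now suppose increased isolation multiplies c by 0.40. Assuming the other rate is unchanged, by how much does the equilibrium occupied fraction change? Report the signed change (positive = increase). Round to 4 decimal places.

Balance c(h−p*) = e gives e = 0.90×(0.75 − 0.71000) = 0.03600.
New p* = 0.75 − e/c = 0.75 − 0.03600/0.36000 = 0.65000.
Δp* = 0.65000 − 0.71000 = -0.06000.

-0.0600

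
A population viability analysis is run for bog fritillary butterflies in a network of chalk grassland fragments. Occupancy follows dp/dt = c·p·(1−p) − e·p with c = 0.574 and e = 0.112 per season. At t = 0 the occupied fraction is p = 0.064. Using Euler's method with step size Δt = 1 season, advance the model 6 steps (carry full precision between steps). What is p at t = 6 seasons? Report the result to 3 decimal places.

Update rule: p ← p + [c·p·(1−p) − e·p]·Δt with Δt = 1.
  1  |  dp/dt·Δt = +0.027217  |  p_1 = 0.091217
  2  |  dp/dt·Δt = +0.037366  |  p_2 = 0.128583
  3  |  dp/dt·Δt = +0.049915  |  p_3 = 0.178498
  4  |  dp/dt·Δt = +0.064178  |  p_4 = 0.242676
  5  |  dp/dt·Δt = +0.078312  |  p_5 = 0.320988
  6  |  dp/dt·Δt = +0.089155  |  p_6 = 0.410144

0.410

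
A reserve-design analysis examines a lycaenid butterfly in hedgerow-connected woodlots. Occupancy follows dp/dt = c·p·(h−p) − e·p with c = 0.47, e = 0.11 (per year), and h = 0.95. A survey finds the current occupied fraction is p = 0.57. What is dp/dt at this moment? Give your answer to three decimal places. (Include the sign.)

Colonization term: c·p·(h−p) = 0.47×0.57×0.3800 = 0.10180.
Extinction term: e·p = 0.06270.
dp/dt = 0.10180 − 0.06270 = 0.03910.

0.039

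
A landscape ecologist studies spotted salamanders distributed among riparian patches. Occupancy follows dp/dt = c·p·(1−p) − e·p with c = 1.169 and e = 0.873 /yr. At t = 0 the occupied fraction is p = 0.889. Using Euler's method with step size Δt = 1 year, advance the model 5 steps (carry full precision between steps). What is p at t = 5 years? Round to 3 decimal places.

Update rule: p ← p + [c·p·(1−p) − e·p]·Δt with Δt = 1.
p: 0.88900 → 0.22826  (Δp = -0.66074)
p: 0.22826 → 0.23492  (Δp = +0.00666)
p: 0.23492 → 0.23994  (Δp = +0.00502)
p: 0.23994 → 0.24366  (Δp = +0.00372)
p: 0.24366 → 0.24638  (Δp = +0.00272)

0.246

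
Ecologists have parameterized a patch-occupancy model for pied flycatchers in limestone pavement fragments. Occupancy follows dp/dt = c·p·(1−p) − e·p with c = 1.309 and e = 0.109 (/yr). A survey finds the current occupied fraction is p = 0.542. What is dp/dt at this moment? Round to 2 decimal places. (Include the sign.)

Colonization term: c·p·(1−p) = 1.309×0.542×0.4580 = 0.32494.
Extinction term: e·p = 0.05908.
dp/dt = 0.32494 − 0.05908 = 0.26586.

0.27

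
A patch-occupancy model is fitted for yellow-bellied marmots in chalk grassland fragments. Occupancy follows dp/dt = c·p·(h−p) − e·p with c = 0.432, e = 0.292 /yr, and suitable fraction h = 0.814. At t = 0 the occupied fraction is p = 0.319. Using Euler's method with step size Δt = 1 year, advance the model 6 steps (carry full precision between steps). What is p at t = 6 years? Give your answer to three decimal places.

0.224

Update rule: p ← p + [c·p·(h−p) − e·p]·Δt with Δt = 1.
t = 1: p = 0.31900 + (-0.02493) = 0.29407
t = 2: p = 0.29407 + (-0.01982) = 0.27425
t = 3: p = 0.27425 + (-0.01613) = 0.25812
t = 4: p = 0.25812 + (-0.01339) = 0.24473
t = 5: p = 0.24473 + (-0.01128) = 0.23345
t = 6: p = 0.23345 + (-0.00962) = 0.22384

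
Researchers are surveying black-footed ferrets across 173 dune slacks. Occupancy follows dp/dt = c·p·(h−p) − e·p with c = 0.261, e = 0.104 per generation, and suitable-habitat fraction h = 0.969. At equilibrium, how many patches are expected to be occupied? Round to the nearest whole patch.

99

p* = h − e/c = 0.969 − 0.3985 = 0.5705.
Expected occupied patches = N × p* = 173 × 0.5705 = 98.70 ≈ 99.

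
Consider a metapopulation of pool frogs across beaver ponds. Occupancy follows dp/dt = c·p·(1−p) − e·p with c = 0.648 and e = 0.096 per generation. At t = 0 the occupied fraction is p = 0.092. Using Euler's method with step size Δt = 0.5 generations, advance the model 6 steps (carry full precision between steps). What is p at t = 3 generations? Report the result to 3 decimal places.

Update rule: p ← p + [c·p·(1−p) − e·p]·Δt with Δt = 0.5.
step 1: Δp = +0.02265, p = 0.11465
step 2: Δp = +0.02738, p = 0.14203
step 3: Δp = +0.03267, p = 0.17470
step 4: Δp = +0.03833, p = 0.21303
step 5: Δp = +0.04409, p = 0.25712
step 6: Δp = +0.04955, p = 0.30667

0.307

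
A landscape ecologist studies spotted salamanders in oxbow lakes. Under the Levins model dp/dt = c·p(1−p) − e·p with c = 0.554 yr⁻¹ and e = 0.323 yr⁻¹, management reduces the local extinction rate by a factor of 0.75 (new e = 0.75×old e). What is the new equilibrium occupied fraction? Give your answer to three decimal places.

0.563

Before: p* = 1 − 0.323/0.554 = 0.4170.
After the change, c = 0.554, e = 0.24225, so p* = 1 − 0.24225/0.554 = 0.5627.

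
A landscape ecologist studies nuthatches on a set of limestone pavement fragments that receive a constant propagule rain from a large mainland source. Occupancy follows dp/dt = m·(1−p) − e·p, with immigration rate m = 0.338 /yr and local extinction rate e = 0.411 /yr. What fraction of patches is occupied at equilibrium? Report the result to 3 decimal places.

At equilibrium the propagule rain into empty patches balances local extinction: m(1−p*) = e·p*.
p* = m/(m+e) = 0.338/(0.338+0.411) = 0.338/0.7490 = 0.4513.

0.451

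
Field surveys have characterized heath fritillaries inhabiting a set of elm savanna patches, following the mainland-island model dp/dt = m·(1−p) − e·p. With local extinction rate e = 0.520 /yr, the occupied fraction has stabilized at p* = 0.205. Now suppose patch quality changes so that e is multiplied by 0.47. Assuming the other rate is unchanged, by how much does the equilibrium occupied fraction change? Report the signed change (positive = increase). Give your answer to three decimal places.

Balance m(1−p*) = e·p* gives m = e·p*/(1−p*) = 0.520×0.20500/0.79500 = 0.13409.
New p* = m/(m+e) = 0.13409/(0.13409+0.24440) = 0.35428.
Δp* = 0.35428 − 0.20500 = +0.14928.

0.149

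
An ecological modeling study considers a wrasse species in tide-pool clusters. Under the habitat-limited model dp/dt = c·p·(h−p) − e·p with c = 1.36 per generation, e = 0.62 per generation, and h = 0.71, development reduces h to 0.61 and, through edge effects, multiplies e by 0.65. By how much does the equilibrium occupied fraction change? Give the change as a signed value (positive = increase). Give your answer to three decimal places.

Before: p* = h − e/c = 0.71 − 0.62/1.36 = 0.71 − 0.4559 = 0.2541.
After: c = 1.36, e = 0.403, h = 0.61; p* = 0.61 − 0.403/1.36 = 0.3137.
Δp* = 0.3137 − 0.2541 = +0.0596.

0.060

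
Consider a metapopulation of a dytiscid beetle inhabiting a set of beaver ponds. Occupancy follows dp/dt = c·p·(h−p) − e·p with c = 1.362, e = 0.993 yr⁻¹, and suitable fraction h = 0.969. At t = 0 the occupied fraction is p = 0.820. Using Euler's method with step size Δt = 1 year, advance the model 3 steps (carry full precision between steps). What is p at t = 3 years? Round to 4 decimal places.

Update rule: p ← p + [c·p·(h−p) − e·p]·Δt with Δt = 1.
p: 0.82000 → 0.17215  (Δp = -0.64785)
p: 0.17215 → 0.18804  (Δp = +0.01589)
p: 0.18804 → 0.20133  (Δp = +0.01329)

0.2013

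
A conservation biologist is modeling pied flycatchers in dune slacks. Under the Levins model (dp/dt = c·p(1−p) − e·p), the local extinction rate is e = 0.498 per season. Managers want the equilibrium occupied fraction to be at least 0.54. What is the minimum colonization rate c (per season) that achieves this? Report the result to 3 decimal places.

1.083

p* = 1 − e/c ≥ 0.54 requires e/c ≤ 0.4600, i.e. c ≥ e/0.4600.
c_min = 0.498/0.4600 = 1.0826.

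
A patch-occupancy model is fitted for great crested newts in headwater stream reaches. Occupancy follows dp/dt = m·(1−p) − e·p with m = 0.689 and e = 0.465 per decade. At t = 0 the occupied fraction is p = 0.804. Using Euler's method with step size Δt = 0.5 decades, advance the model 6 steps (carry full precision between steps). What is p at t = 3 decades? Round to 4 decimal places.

Update rule: p ← p + [m·(1−p) − e·p]·Δt with Δt = 0.5.
t = 0.5: p = 0.80400 + (-0.11941) = 0.68459
t = 1: p = 0.68459 + (-0.05051) = 0.63408
t = 1.5: p = 0.63408 + (-0.02137) = 0.61272
t = 2: p = 0.61272 + (-0.00904) = 0.60368
t = 2.5: p = 0.60368 + (-0.00382) = 0.59986
t = 3: p = 0.59986 + (-0.00162) = 0.59824

0.5982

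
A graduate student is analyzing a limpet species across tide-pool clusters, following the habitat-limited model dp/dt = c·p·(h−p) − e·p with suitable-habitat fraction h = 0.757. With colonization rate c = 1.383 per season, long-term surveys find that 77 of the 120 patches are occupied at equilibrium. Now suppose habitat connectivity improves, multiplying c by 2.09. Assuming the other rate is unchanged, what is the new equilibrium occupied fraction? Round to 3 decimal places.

0.702

Observed p* = 77/120 = 0.64167.
Balance c(h−p*) = e gives e = 1.383×(0.757 − 0.64167) = 0.15950.
New p* = 0.757 − e/c = 0.757 − 0.15950/2.89047 = 0.70182.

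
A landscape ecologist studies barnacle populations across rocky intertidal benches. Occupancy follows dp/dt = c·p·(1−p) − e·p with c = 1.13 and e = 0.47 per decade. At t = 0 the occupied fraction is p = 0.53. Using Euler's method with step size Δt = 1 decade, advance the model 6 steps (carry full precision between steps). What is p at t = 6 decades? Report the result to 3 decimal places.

0.584

Update rule: p ← p + [c·p·(1−p) − e·p]·Δt with Δt = 1.
  1  |  dp/dt·Δt = +0.032383  |  p_1 = 0.562383
  2  |  dp/dt·Δt = +0.013782  |  p_2 = 0.576165
  3  |  dp/dt·Δt = +0.005147  |  p_3 = 0.581312
  4  |  dp/dt·Δt = +0.001812  |  p_4 = 0.583124
  5  |  dp/dt·Δt = +0.000624  |  p_5 = 0.583748
  6  |  dp/dt·Δt = +0.000213  |  p_6 = 0.583961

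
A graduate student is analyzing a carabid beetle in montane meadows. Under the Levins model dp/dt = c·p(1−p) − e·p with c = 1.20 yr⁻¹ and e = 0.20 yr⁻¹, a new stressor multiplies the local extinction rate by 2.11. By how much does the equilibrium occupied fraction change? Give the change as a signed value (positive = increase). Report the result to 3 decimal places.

Before: p* = 1 − 0.20/1.20 = 0.8333.
After the change, c = 1.2, e = 0.422, so p* = 1 − 0.422/1.2 = 0.6483.
Δp* = 0.6483 − 0.8333 = -0.1850.

-0.185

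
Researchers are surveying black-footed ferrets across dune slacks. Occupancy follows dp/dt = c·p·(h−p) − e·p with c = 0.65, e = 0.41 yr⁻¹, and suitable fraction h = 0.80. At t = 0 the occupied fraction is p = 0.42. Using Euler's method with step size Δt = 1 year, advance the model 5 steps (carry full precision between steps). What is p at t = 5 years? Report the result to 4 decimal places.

0.2454

Update rule: p ← p + [c·p·(h−p) − e·p]·Δt with Δt = 1.
p: 0.42000 → 0.35154  (Δp = -0.06846)
p: 0.35154 → 0.30988  (Δp = -0.04166)
p: 0.30988 → 0.28155  (Δp = -0.02833)
p: 0.28155 → 0.26100  (Δp = -0.02056)
p: 0.26100 → 0.24543  (Δp = -0.01557)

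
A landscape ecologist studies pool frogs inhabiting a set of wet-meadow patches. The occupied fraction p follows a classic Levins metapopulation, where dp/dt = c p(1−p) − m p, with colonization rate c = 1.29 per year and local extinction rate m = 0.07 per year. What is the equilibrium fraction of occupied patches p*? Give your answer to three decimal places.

At equilibrium, colonization balances extinction: c·p*·(1−p*) = m·p*.
So p* = 1 − m/c = 1 − 0.07/1.29 = 1 − 0.0543 = 0.9457.

0.946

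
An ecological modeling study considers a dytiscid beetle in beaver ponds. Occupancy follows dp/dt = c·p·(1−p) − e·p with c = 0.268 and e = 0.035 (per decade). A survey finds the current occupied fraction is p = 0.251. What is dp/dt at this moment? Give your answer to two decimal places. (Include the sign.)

0.04

Colonization term: c·p·(1−p) = 0.268×0.251×0.7490 = 0.05038.
Extinction term: e·p = 0.00879.
dp/dt = 0.05038 − 0.00879 = 0.04160.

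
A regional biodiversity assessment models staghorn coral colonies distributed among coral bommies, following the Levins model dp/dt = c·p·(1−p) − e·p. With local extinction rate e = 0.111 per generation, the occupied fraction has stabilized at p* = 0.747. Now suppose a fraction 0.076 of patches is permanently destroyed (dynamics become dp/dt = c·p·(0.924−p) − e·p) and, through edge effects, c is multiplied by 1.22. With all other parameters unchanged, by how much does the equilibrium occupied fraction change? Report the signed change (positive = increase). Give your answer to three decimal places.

-0.030

Balance c(1−p*) = e gives c = e/(1 − 0.74700) = 0.111/0.25300 = 0.43874.
New p* = 0.924 − e/c = 0.924 − 0.11100/0.53526 = 0.71662.
Δp* = 0.71662 − 0.74700 = -0.03038.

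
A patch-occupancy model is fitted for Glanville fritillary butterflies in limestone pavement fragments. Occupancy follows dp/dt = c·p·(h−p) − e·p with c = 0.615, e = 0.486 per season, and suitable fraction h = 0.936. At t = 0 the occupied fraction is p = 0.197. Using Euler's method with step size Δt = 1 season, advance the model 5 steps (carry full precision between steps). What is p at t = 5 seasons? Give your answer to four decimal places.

Update rule: p ← p + [c·p·(h−p) − e·p]·Δt with Δt = 1.
step 1: Δp = -0.00621, p = 0.19079
step 2: Δp = -0.00528, p = 0.18551
step 3: Δp = -0.00454, p = 0.18097
step 4: Δp = -0.00392, p = 0.17705
step 5: Δp = -0.00341, p = 0.17364

0.1736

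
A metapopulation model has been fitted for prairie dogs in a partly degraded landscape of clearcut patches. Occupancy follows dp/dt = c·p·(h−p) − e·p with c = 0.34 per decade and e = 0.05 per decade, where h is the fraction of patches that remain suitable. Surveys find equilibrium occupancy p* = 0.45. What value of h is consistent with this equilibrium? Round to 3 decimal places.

0.597

At equilibrium c(h−p*) = e, so h = p* + e/c.
h = 0.45 + 0.05/0.34 = 0.45 + 0.1471 = 0.5971.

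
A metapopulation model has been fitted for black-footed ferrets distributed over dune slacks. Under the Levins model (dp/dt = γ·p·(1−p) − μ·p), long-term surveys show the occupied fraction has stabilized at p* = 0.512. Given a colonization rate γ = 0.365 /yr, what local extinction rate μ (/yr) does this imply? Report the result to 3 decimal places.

0.178

At equilibrium γ(1−p*) = μ.
μ = 0.365 × (1 − 0.512) = 0.365 × 0.4880 = 0.1781.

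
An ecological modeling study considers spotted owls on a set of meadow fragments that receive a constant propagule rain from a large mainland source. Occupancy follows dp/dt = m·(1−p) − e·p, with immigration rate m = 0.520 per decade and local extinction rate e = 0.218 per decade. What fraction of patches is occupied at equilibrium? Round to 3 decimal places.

0.705

Setting dp/dt = 0: m − m·p* = e·p*, so m = (m+e)·p*.
p* = m/(m+e) = 0.520/(0.520+0.218) = 0.520/0.7380 = 0.7046.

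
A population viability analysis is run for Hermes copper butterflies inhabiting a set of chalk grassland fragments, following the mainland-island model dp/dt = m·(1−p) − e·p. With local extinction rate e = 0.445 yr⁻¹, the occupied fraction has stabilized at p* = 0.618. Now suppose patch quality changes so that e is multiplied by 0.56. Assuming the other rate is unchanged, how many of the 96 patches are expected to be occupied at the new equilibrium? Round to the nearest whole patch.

71

Balance m(1−p*) = e·p* gives m = e·p*/(1−p*) = 0.445×0.61800/0.38200 = 0.71992.
New p* = m/(m+e) = 0.71992/(0.71992+0.24920) = 0.74286.
Expected occupied = 96 × 0.74286 = 71.31 ≈ 71.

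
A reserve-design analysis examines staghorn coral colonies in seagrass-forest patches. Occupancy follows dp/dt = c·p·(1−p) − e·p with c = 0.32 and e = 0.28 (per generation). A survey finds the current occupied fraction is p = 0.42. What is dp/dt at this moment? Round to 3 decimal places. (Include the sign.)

-0.040

Colonization term: c·p·(1−p) = 0.32×0.42×0.5800 = 0.07795.
Extinction term: e·p = 0.11760.
dp/dt = 0.07795 − 0.11760 = -0.03965.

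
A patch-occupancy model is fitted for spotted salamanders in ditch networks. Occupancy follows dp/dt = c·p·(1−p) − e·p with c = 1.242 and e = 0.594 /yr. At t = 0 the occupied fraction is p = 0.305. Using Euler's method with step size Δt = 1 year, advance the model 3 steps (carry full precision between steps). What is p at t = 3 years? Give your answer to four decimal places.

0.4911

Update rule: p ← p + [c·p·(1−p) − e·p]·Δt with Δt = 1.
  1  |  dp/dt·Δt = +0.082103  |  p_1 = 0.387103
  2  |  dp/dt·Δt = +0.064731  |  p_2 = 0.451834
  3  |  dp/dt·Δt = +0.039229  |  p_3 = 0.491063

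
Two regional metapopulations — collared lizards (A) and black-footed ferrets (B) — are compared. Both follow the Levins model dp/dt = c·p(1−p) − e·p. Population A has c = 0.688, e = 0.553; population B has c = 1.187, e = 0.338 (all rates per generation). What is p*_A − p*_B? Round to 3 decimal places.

-0.519

A: p*_A = 1 − 0.553/0.688 = 0.1962.
B: p*_B = 1 − 0.338/1.187 = 0.7152.
p*_A − p*_B = 0.1962 − 0.7152 = -0.5190.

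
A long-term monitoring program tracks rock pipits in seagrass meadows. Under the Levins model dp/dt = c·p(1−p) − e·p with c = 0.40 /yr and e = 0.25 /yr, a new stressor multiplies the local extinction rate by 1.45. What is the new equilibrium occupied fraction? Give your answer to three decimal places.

0.094

Before: p* = 1 − 0.25/0.40 = 0.3750.
After the change, c = 0.4, e = 0.3625, so p* = 1 − 0.3625/0.4 = 0.0938.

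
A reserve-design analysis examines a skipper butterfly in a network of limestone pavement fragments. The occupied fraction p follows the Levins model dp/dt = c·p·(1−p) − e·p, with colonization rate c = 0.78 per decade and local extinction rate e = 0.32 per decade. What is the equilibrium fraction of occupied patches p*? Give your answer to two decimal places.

Setting dp/dt = 0 and dividing through by p* gives c·(1−p*) = e.
So p* = 1 − e/c = 1 − 0.32/0.78 = 1 − 0.4103 = 0.5897.

0.59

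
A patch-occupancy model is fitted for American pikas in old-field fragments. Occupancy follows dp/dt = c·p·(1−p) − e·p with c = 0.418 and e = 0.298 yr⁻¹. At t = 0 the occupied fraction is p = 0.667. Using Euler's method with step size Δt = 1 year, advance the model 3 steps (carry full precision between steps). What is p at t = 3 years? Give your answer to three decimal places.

0.453

Update rule: p ← p + [c·p·(1−p) − e·p]·Δt with Δt = 1.
t = 1: p = 0.66700 + (-0.10592) = 0.56108
t = 2: p = 0.56108 + (-0.06426) = 0.49682
t = 3: p = 0.49682 + (-0.04356) = 0.45326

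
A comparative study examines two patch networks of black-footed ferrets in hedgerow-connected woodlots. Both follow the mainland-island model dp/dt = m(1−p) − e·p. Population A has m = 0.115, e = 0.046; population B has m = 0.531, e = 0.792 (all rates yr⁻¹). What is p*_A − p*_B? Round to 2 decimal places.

0.31

A: p*_A = m/(m+e) = 0.115/0.1610 = 0.7143.
B: p*_B = 0.531/1.3230 = 0.4014.
p*_A − p*_B = 0.7143 − 0.4014 = 0.3129.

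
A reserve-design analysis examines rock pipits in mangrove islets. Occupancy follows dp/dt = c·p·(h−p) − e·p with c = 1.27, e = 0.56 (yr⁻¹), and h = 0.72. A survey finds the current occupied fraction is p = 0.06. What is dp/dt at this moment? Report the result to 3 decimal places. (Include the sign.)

Colonization term: c·p·(h−p) = 1.27×0.06×0.6600 = 0.05029.
Extinction term: e·p = 0.03360.
dp/dt = 0.05029 − 0.03360 = 0.01669.

0.017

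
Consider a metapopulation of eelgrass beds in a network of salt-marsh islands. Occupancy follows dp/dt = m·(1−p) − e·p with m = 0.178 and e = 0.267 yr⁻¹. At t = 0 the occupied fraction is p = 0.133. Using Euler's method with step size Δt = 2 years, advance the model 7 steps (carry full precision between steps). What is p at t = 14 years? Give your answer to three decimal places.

0.400

Update rule: p ← p + [m·(1−p) − e·p]·Δt with Δt = 2.
p: 0.13300 → 0.37063  (Δp = +0.23763)
p: 0.37063 → 0.39677  (Δp = +0.02614)
p: 0.39677 → 0.39964  (Δp = +0.00288)
p: 0.39964 → 0.39996  (Δp = +0.00032)
p: 0.39996 → 0.40000  (Δp = +0.00003)
p: 0.40000 → 0.40000  (Δp = +0.00000)
p: 0.40000 → 0.40000  (Δp = +0.00000)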